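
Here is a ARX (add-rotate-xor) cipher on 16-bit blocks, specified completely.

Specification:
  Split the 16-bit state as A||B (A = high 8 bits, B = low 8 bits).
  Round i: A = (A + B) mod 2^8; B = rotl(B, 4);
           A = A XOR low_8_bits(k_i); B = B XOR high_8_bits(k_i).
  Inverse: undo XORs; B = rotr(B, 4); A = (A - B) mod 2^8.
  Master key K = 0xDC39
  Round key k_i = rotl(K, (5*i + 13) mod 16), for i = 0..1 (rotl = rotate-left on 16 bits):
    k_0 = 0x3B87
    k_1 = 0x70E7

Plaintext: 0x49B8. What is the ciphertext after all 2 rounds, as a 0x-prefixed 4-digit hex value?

s_0 = plaintext = 0x49B8
s_1 = Round(s_0, k_0) = 0x86B0
s_2 = Round(s_1, k_1) = 0xD17B

0xD17B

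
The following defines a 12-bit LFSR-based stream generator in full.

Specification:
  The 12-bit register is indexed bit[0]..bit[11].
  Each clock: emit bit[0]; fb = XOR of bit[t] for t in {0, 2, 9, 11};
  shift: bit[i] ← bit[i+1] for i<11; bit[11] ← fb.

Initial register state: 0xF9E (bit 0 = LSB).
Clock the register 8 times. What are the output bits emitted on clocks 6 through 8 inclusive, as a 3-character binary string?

reg_0 = 0xF9E
clock 1: out=0, reg = 0xFCF
clock 2: out=1, reg = 0x7E7
clock 3: out=1, reg = 0xBF3
clock 4: out=1, reg = 0xDF9
clock 5: out=1, reg = 0x6FC
clock 6: out=0, reg = 0x37E
clock 7: out=0, reg = 0x1BF
clock 8: out=1, reg = 0x0DF

001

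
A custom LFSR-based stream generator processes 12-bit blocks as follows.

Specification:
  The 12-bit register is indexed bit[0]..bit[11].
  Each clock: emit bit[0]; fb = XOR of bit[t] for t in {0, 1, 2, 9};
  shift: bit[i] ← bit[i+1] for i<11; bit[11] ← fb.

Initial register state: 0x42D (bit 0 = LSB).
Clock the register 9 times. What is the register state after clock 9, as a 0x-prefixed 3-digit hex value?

reg_0 = 0x42D
clock 1: out=1, reg = 0x216
clock 2: out=0, reg = 0x90B
clock 3: out=1, reg = 0x485
clock 4: out=1, reg = 0x242
clock 5: out=0, reg = 0x121
clock 6: out=1, reg = 0x890
clock 7: out=0, reg = 0x448
clock 8: out=0, reg = 0x224
clock 9: out=0, reg = 0x112

0x112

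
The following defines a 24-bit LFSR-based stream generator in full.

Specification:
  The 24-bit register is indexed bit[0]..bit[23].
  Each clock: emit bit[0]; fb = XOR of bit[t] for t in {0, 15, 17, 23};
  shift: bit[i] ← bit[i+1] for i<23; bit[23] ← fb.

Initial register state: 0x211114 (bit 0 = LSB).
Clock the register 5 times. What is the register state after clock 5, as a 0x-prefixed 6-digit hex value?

reg_0 = 0x211114
clock 1: out=0, reg = 0x10888A
clock 2: out=0, reg = 0x884445
clock 3: out=1, reg = 0x442222
clock 4: out=0, reg = 0x221111
clock 5: out=1, reg = 0x110888

0x110888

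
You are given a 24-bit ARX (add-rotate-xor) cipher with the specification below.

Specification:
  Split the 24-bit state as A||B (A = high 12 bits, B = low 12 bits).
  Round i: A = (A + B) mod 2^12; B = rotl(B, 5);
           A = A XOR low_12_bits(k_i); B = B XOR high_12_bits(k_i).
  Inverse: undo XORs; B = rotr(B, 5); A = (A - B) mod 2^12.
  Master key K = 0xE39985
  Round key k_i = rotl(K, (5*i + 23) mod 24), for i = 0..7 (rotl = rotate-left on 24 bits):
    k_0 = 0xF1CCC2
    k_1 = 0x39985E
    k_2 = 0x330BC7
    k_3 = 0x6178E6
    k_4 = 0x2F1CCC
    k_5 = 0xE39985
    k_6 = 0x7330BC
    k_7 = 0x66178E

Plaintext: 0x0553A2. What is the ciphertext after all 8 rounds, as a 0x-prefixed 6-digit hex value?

s_0 = plaintext = 0x0553A2
s_1 = Round(s_0, k_0) = 0xF35B5B
s_2 = Round(s_1, k_1) = 0x2CE8EF
s_3 = Round(s_2, k_2) = 0x07AEC1
s_4 = Round(s_3, k_3) = 0x7DDE2A
s_5 = Round(s_4, k_4) = 0xACB7AD
s_6 = Round(s_5, k_5) = 0xBFDB96
s_7 = Round(s_6, k_6) = 0x72F5E4
s_8 = Round(s_7, k_7) = 0xA9DAEA

0xA9DAEA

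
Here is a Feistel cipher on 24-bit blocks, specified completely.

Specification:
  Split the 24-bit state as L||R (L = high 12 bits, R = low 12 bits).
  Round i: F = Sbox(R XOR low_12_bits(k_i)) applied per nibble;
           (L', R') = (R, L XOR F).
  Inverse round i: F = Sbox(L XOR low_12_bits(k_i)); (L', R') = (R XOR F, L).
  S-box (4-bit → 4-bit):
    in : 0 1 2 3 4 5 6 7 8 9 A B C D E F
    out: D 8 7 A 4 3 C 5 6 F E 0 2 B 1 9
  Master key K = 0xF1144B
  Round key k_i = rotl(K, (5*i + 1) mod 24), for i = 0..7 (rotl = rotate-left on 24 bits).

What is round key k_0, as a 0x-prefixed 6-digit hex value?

0xE22897

K = 0xF1144B
k_0 = rotl(K, (5*0+1) mod 24) = rotl(K, 1) = 0xE22897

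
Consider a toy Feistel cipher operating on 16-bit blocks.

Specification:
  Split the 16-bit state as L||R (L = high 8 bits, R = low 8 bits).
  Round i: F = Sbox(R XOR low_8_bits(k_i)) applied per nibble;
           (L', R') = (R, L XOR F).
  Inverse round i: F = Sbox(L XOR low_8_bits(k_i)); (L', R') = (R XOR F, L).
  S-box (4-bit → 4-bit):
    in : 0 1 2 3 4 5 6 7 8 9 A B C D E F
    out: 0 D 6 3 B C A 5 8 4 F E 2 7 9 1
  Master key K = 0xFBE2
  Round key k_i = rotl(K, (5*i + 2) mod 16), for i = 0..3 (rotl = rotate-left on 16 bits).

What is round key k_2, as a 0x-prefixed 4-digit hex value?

0x2FBE

K = 0xFBE2
k_0 = rotl(K, (5*0+2) mod 16) = rotl(K, 2) = 0xEF8B
k_1 = rotl(K, (5*1+2) mod 16) = rotl(K, 7) = 0xF17D
k_2 = rotl(K, (5*2+2) mod 16) = rotl(K, 12) = 0x2FBE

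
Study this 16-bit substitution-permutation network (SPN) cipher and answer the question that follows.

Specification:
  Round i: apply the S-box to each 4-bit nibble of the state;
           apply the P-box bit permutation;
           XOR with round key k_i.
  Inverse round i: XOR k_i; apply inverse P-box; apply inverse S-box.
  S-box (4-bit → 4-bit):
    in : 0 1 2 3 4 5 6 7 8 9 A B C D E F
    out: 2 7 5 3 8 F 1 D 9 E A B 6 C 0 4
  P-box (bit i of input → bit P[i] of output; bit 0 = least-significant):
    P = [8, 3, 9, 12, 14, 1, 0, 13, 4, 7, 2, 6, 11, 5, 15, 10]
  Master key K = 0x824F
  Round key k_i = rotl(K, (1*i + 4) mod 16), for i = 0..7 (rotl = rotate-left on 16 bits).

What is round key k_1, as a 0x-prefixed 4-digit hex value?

0x49F0

K = 0x824F
k_0 = rotl(K, (1*0+4) mod 16) = rotl(K, 4) = 0x24F8
k_1 = rotl(K, (1*1+4) mod 16) = rotl(K, 5) = 0x49F0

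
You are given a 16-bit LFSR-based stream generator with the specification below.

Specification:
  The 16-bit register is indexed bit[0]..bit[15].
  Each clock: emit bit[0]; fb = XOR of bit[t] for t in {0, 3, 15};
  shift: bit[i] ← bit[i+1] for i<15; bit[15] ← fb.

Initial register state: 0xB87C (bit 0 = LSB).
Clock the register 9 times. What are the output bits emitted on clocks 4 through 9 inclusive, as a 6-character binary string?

reg_0 = 0xB87C
clock 1: out=0, reg = 0x5C3E
clock 2: out=0, reg = 0xAE1F
clock 3: out=1, reg = 0xD70F
clock 4: out=1, reg = 0xEB87
clock 5: out=1, reg = 0x75C3
clock 6: out=1, reg = 0xBAE1
clock 7: out=1, reg = 0x5D70
clock 8: out=0, reg = 0x2EB8
clock 9: out=0, reg = 0x975C

111100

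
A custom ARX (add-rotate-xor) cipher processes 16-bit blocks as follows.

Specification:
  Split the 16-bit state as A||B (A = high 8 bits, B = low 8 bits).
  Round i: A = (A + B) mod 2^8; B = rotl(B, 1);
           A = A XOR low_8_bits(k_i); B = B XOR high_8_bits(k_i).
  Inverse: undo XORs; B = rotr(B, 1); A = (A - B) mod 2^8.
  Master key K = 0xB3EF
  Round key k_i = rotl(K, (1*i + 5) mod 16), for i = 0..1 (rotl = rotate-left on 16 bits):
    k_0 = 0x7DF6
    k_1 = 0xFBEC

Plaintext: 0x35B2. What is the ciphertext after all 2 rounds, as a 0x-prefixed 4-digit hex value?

0xC5CB

s_0 = plaintext = 0x35B2
s_1 = Round(s_0, k_0) = 0x1118
s_2 = Round(s_1, k_1) = 0xC5CB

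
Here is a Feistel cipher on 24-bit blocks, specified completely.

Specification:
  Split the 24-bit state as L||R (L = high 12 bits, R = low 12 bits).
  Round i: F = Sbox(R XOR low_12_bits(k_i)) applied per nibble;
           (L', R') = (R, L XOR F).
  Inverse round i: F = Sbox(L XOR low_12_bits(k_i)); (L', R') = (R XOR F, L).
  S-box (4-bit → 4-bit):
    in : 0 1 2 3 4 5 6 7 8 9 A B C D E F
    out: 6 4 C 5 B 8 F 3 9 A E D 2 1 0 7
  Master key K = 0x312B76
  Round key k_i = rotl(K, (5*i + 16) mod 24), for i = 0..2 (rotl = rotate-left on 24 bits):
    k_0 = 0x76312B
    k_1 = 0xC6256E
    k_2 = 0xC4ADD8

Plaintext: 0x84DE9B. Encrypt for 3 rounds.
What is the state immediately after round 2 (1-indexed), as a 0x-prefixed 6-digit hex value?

s_0 = plaintext = 0x84DE9B
s_1 = Round(s_0, k_0) = 0xE9BF9B
s_2 = Round(s_1, k_1) = 0xF9B0E3
s_3 = Round(s_2, k_2) = 0x0E3EC6

0xF9B0E3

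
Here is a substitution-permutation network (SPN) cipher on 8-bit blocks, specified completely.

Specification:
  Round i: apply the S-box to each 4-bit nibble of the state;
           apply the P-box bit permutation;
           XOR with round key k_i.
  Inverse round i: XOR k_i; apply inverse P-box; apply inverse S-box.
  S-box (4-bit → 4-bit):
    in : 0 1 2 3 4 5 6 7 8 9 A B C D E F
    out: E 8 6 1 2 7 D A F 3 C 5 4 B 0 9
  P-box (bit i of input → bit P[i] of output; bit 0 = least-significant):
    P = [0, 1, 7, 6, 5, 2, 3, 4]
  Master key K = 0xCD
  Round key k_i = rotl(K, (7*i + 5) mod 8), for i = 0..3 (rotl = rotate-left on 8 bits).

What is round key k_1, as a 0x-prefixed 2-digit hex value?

K = 0xCD
k_0 = rotl(K, (7*0+5) mod 8) = rotl(K, 5) = 0xB9
k_1 = rotl(K, (7*1+5) mod 8) = rotl(K, 4) = 0xDC

0xDC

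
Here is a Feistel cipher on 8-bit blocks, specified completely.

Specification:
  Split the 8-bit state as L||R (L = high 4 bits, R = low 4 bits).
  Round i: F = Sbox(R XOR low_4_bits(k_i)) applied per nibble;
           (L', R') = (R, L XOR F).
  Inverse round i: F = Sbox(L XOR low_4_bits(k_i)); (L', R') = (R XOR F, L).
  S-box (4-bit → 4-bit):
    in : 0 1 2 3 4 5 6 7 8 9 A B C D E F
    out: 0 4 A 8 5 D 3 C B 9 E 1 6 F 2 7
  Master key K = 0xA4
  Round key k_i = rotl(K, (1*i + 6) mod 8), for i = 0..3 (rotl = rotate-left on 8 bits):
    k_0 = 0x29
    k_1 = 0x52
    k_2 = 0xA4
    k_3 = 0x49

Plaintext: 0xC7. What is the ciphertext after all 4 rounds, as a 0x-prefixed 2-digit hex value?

s_0 = plaintext = 0xC7
s_1 = Round(s_0, k_0) = 0x7E
s_2 = Round(s_1, k_1) = 0xE1
s_3 = Round(s_2, k_2) = 0x13
s_4 = Round(s_3, k_3) = 0x3F

0x3F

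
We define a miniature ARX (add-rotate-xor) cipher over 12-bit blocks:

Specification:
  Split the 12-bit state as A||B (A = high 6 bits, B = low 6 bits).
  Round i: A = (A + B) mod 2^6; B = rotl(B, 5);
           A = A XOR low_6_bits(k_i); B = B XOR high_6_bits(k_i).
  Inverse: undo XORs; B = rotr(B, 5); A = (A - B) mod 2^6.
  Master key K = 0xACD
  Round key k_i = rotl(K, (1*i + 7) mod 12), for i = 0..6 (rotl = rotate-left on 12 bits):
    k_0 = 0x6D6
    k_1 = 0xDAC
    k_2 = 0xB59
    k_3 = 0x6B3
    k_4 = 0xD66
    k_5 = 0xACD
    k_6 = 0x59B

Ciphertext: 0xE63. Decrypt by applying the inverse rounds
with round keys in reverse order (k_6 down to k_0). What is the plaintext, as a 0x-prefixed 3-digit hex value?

0x2DC

s_0 = ciphertext = 0xE63
s_1 = InvRound(s_0, k_6) = 0xDEB
s_2 = InvRound(s_1, k_5) = 0xE80
s_3 = InvRound(s_2, k_4) = 0xC6B
s_4 = InvRound(s_3, k_3) = 0x7E3
s_5 = InvRound(s_4, k_2) = 0xA9C
s_6 = InvRound(s_5, k_1) = 0xC55
s_7 = InvRound(s_6, k_0) = 0x2DC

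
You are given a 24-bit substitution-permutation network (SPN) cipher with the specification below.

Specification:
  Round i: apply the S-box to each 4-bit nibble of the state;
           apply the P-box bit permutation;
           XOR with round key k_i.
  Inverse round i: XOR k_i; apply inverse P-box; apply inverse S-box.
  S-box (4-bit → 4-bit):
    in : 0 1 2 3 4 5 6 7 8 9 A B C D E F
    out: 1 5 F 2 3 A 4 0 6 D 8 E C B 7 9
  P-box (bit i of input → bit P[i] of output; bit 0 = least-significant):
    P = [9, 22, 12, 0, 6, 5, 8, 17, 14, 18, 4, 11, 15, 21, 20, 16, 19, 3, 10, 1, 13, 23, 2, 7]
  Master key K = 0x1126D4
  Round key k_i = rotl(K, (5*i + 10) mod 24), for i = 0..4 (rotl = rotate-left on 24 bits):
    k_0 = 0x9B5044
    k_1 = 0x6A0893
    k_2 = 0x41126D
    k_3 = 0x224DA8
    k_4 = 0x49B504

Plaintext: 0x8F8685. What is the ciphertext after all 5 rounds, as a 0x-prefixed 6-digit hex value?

0x6C8C2A

s_0 = plaintext = 0x8F8685
s_1 = Round(s_0, k_0) = 0x635173
s_2 = Round(s_1, k_1) = 0x0B488F
s_3 = Round(s_2, k_2) = 0x65B556
s_4 = Round(s_3, k_3) = 0x155586
s_5 = Round(s_4, k_4) = 0x6C8C2A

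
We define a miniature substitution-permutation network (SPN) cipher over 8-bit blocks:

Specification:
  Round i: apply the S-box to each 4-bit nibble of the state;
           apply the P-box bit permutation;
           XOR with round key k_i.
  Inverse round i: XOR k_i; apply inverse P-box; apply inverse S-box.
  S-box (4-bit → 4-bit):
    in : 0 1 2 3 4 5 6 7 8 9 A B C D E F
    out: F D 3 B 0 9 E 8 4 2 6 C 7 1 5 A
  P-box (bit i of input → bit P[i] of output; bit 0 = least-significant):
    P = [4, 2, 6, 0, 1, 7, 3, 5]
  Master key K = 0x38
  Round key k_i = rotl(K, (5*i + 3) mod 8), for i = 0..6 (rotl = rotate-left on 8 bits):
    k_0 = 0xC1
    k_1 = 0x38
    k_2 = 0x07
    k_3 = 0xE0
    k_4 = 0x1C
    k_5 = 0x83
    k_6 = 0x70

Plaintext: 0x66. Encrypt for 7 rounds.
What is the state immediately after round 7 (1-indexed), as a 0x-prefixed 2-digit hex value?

0xC8

s_0 = plaintext = 0x66
s_1 = Round(s_0, k_0) = 0x2C
s_2 = Round(s_1, k_1) = 0xEE
s_3 = Round(s_2, k_2) = 0x5D
s_4 = Round(s_3, k_3) = 0xD2
s_5 = Round(s_4, k_4) = 0x0A
s_6 = Round(s_5, k_5) = 0x6D
s_7 = Round(s_6, k_6) = 0xC8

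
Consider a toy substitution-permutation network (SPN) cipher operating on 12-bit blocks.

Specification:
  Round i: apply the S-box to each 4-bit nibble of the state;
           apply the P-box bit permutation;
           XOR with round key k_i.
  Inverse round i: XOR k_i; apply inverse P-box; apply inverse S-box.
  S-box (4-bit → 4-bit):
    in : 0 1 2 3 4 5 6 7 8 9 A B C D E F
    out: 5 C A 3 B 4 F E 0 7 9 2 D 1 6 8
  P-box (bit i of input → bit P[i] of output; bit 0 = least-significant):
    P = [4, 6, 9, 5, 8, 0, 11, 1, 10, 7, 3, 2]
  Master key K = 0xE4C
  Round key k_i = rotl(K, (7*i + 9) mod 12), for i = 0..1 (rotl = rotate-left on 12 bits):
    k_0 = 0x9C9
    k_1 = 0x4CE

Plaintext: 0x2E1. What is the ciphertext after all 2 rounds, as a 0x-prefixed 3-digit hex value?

0xB7D

s_0 = plaintext = 0x2E1
s_1 = Round(s_0, k_0) = 0x36C
s_2 = Round(s_1, k_1) = 0xB7D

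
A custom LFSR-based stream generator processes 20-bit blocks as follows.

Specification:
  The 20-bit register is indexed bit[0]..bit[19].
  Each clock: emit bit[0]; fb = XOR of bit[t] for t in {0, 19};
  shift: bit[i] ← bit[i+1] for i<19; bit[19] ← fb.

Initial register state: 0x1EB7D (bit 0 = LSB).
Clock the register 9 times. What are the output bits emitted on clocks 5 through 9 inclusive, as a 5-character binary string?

reg_0 = 0x1EB7D
clock 1: out=1, reg = 0x8F5BE
clock 2: out=0, reg = 0xC7ADF
clock 3: out=1, reg = 0x63D6F
clock 4: out=1, reg = 0xB1EB7
clock 5: out=1, reg = 0x58F5B
clock 6: out=1, reg = 0xAC7AD
clock 7: out=1, reg = 0x563D6
clock 8: out=0, reg = 0x2B1EB
clock 9: out=1, reg = 0x958F5

11101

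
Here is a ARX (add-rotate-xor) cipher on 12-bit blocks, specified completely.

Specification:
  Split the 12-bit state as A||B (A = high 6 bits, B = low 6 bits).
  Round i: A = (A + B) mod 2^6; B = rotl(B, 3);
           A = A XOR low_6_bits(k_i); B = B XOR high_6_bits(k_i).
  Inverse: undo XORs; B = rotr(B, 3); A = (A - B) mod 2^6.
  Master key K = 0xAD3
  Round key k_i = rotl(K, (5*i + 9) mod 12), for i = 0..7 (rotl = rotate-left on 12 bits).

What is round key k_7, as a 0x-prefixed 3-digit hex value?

0x3AD

K = 0xAD3
k_0 = rotl(K, (5*0+9) mod 12) = rotl(K, 9) = 0x75A
k_1 = rotl(K, (5*1+9) mod 12) = rotl(K, 2) = 0xB4E
k_2 = rotl(K, (5*2+9) mod 12) = rotl(K, 7) = 0x9D6
k_3 = rotl(K, (5*3+9) mod 12) = rotl(K, 0) = 0xAD3
k_4 = rotl(K, (5*4+9) mod 12) = rotl(K, 5) = 0xA75
k_5 = rotl(K, (5*5+9) mod 12) = rotl(K, 10) = 0xEB4
k_6 = rotl(K, (5*6+9) mod 12) = rotl(K, 3) = 0x69D
k_7 = rotl(K, (5*7+9) mod 12) = rotl(K, 8) = 0x3AD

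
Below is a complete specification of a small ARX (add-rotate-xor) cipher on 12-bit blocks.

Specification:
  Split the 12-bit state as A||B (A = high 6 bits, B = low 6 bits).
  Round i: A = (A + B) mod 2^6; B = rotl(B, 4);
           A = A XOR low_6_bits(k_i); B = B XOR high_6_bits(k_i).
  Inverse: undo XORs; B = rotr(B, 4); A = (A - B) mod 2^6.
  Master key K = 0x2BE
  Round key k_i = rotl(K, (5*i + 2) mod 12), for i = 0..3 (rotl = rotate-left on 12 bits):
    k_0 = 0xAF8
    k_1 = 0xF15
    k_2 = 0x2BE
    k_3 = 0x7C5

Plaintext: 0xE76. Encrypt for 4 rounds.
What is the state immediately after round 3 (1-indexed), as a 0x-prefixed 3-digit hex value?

0x6DD

s_0 = plaintext = 0xE76
s_1 = Round(s_0, k_0) = 0x5C6
s_2 = Round(s_1, k_1) = 0x21D
s_3 = Round(s_2, k_2) = 0x6DD
s_4 = Round(s_3, k_3) = 0xF48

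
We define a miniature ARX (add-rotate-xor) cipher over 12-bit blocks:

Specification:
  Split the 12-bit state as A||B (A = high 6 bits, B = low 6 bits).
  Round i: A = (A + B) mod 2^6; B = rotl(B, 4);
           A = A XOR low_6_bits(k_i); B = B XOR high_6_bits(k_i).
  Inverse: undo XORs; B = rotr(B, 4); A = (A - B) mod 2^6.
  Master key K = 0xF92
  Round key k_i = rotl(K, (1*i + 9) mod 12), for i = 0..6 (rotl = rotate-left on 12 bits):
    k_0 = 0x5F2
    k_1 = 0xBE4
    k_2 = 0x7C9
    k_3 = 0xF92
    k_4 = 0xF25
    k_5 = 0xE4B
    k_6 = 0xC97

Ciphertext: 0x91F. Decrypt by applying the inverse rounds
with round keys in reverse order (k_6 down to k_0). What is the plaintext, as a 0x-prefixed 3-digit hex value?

s_0 = ciphertext = 0x91F
s_1 = InvRound(s_0, k_6) = 0xF76
s_2 = InvRound(s_1, k_5) = 0xEBC
s_3 = InvRound(s_2, k_4) = 0x7C0
s_4 = InvRound(s_3, k_3) = 0x4BB
s_5 = InvRound(s_4, k_2) = 0x252
s_6 = InvRound(s_5, k_1) = 0xDB7
s_7 = InvRound(s_6, k_0) = 0x082

0x082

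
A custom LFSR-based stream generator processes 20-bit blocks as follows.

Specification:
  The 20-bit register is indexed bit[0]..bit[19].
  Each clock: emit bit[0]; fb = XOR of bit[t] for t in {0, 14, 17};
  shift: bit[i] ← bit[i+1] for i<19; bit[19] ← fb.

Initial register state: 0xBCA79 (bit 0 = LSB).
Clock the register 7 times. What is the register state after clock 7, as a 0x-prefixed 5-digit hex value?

reg_0 = 0xBCA79
clock 1: out=1, reg = 0xDE53C
clock 2: out=0, reg = 0xEF29E
clock 3: out=0, reg = 0x7794F
clock 4: out=1, reg = 0xBBCA7
clock 5: out=1, reg = 0x5DE53
clock 6: out=1, reg = 0x2EF29
clock 7: out=1, reg = 0x97794

0x97794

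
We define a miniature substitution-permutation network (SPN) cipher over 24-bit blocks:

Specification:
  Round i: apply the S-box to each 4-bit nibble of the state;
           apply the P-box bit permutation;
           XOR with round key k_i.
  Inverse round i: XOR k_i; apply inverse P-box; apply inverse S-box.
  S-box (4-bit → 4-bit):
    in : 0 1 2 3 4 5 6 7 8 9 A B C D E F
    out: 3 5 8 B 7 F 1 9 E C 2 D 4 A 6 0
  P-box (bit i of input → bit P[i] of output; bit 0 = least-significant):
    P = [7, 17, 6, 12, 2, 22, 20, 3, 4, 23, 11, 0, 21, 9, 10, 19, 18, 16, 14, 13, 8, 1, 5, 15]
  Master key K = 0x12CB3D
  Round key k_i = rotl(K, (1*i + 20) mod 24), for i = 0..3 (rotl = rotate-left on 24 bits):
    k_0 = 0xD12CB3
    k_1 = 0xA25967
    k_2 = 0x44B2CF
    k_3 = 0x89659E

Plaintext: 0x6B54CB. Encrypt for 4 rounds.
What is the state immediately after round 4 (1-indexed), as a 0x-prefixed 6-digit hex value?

s_0 = plaintext = 0x6B54CB
s_1 = Round(s_0, k_0) = 0x6D5363
s_2 = Round(s_1, k_1) = 0x096EF2
s_3 = Round(s_2, k_2) = 0xE4CBCD
s_4 = Round(s_3, k_3) = 0x9E39AD

0x9E39AD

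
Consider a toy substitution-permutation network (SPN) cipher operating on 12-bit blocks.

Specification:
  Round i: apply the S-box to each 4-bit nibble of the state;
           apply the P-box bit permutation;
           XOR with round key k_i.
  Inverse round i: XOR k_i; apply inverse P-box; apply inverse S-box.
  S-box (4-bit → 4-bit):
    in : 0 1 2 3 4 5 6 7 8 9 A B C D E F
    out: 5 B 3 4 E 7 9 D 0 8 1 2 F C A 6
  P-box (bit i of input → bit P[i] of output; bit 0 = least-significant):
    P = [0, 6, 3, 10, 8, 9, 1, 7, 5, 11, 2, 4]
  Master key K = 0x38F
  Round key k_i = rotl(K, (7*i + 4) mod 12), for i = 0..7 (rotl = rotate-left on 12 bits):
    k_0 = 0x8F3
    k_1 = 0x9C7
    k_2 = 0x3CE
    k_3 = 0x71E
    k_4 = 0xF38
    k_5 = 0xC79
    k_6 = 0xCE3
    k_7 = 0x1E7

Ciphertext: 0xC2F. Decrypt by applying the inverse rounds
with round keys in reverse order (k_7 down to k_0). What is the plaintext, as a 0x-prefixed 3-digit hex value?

0x516

s_0 = ciphertext = 0xC2F
s_1 = InvRound(s_0, k_7) = 0xB64
s_2 = InvRound(s_1, k_6) = 0x3C6
s_3 = InvRound(s_2, k_5) = 0xCC7
s_4 = InvRound(s_3, k_4) = 0x7C5
s_5 = InvRound(s_4, k_3) = 0x9D5
s_6 = InvRound(s_5, k_2) = 0xEF0
s_7 = InvRound(s_6, k_1) = 0x756
s_8 = InvRound(s_7, k_0) = 0x516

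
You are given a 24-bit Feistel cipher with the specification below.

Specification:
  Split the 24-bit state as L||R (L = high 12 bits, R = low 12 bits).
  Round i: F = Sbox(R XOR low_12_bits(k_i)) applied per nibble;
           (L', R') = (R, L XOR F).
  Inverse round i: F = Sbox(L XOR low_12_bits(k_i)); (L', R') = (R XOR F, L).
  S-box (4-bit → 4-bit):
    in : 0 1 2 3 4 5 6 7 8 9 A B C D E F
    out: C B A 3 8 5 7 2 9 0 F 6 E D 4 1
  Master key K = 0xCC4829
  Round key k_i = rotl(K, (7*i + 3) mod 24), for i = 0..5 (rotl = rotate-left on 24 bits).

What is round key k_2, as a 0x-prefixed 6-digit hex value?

K = 0xCC4829
k_0 = rotl(K, (7*0+3) mod 24) = rotl(K, 3) = 0x62414E
k_1 = rotl(K, (7*1+3) mod 24) = rotl(K, 10) = 0x20A731
k_2 = rotl(K, (7*2+3) mod 24) = rotl(K, 17) = 0x539890

0x539890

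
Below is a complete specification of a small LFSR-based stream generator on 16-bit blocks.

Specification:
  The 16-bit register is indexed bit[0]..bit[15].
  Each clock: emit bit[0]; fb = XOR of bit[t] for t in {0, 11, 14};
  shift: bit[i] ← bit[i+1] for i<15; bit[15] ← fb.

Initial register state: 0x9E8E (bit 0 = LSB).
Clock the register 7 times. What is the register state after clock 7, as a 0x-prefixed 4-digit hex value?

reg_0 = 0x9E8E
clock 1: out=0, reg = 0xCF47
clock 2: out=1, reg = 0xE7A3
clock 3: out=1, reg = 0x73D1
clock 4: out=1, reg = 0x39E8
clock 5: out=0, reg = 0x9CF4
clock 6: out=0, reg = 0xCE7A
clock 7: out=0, reg = 0x673D

0x673D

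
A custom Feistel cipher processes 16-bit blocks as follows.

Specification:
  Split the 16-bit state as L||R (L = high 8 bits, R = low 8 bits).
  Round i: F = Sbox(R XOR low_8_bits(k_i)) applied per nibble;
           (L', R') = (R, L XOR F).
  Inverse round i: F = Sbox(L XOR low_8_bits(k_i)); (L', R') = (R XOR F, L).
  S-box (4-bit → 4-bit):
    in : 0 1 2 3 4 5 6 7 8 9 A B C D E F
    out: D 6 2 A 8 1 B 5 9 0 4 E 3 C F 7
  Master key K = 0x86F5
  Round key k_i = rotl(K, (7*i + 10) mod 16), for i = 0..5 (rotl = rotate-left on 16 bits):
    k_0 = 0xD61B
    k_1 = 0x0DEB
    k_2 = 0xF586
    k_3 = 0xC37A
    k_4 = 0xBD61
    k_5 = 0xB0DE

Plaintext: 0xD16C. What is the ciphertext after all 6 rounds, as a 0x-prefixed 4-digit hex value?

s_0 = plaintext = 0xD16C
s_1 = Round(s_0, k_0) = 0x6C84
s_2 = Round(s_1, k_1) = 0x84DB
s_3 = Round(s_2, k_2) = 0xDB98
s_4 = Round(s_3, k_3) = 0x9829
s_5 = Round(s_4, k_4) = 0x2911
s_6 = Round(s_5, k_5) = 0x111E

0x111E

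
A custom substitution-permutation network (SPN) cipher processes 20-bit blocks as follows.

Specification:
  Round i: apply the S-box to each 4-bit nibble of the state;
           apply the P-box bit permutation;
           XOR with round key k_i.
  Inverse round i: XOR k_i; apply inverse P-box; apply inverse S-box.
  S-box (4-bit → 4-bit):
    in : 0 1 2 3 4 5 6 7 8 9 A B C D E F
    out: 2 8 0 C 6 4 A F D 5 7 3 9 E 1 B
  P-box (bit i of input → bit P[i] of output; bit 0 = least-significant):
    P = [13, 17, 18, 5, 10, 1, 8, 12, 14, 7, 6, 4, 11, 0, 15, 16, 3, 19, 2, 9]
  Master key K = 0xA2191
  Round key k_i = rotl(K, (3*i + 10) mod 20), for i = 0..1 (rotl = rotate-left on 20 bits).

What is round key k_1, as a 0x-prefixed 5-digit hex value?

0x23443

K = 0xA2191
k_0 = rotl(K, (3*0+10) mod 20) = rotl(K, 10) = 0x64688
k_1 = rotl(K, (3*1+10) mod 20) = rotl(K, 13) = 0x23443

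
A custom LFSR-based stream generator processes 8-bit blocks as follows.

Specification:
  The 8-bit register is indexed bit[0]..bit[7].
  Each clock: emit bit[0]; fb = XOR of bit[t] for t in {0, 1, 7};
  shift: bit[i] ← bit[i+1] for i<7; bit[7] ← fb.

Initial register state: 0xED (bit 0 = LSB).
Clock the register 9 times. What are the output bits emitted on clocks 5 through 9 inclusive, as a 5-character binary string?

reg_0 = 0xED
clock 1: out=1, reg = 0x76
clock 2: out=0, reg = 0xBB
clock 3: out=1, reg = 0xDD
clock 4: out=1, reg = 0x6E
clock 5: out=0, reg = 0xB7
clock 6: out=1, reg = 0xDB
clock 7: out=1, reg = 0xED
clock 8: out=1, reg = 0x76
clock 9: out=0, reg = 0xBB

01110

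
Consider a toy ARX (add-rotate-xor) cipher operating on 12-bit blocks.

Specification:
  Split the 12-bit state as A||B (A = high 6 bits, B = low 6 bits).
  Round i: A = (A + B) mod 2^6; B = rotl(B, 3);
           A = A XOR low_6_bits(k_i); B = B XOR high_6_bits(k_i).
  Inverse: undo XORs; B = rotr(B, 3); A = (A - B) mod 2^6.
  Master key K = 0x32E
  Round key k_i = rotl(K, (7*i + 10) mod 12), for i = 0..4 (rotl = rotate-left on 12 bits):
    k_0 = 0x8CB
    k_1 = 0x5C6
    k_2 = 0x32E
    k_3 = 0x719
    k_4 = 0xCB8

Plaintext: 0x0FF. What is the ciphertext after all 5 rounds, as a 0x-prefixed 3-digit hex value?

s_0 = plaintext = 0x0FF
s_1 = Round(s_0, k_0) = 0x25C
s_2 = Round(s_1, k_1) = 0x8F4
s_3 = Round(s_2, k_2) = 0xE6A
s_4 = Round(s_3, k_3) = 0xE89
s_5 = Round(s_4, k_4) = 0xEFB

0xEFB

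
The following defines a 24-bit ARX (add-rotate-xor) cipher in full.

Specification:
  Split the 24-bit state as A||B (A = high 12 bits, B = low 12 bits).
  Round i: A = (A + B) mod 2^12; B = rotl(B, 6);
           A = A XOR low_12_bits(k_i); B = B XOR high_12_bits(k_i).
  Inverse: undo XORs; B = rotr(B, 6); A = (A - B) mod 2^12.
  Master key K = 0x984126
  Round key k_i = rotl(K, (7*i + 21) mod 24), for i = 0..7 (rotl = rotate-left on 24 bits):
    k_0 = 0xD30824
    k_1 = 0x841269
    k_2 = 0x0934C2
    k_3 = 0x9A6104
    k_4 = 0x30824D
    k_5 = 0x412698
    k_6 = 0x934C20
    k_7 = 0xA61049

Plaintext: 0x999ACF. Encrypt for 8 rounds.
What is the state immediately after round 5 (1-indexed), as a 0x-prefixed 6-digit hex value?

0xD98487

s_0 = plaintext = 0x999ACF
s_1 = Round(s_0, k_0) = 0xC4CEDB
s_2 = Round(s_1, k_1) = 0x94EEBA
s_3 = Round(s_2, k_2) = 0xCCAE29
s_4 = Round(s_3, k_3) = 0xBF73DE
s_5 = Round(s_4, k_4) = 0xD98487
s_6 = Round(s_5, k_5) = 0x4875C0
s_7 = Round(s_6, k_6) = 0x667923
s_8 = Round(s_7, k_7) = 0xFC3285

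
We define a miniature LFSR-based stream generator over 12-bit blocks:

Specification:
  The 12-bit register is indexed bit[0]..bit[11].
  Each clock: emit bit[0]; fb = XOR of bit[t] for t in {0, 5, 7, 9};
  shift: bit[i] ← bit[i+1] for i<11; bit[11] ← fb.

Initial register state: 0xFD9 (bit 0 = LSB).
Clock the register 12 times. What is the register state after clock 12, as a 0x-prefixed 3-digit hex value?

reg_0 = 0xFD9
clock 1: out=1, reg = 0xFEC
clock 2: out=0, reg = 0xFF6
clock 3: out=0, reg = 0xFFB
clock 4: out=1, reg = 0x7FD
clock 5: out=1, reg = 0x3FE
clock 6: out=0, reg = 0x9FF
clock 7: out=1, reg = 0xCFF
clock 8: out=1, reg = 0xE7F
clock 9: out=1, reg = 0xF3F
clock 10: out=1, reg = 0xF9F
clock 11: out=1, reg = 0xFCF
clock 12: out=1, reg = 0xFE7

0xFE7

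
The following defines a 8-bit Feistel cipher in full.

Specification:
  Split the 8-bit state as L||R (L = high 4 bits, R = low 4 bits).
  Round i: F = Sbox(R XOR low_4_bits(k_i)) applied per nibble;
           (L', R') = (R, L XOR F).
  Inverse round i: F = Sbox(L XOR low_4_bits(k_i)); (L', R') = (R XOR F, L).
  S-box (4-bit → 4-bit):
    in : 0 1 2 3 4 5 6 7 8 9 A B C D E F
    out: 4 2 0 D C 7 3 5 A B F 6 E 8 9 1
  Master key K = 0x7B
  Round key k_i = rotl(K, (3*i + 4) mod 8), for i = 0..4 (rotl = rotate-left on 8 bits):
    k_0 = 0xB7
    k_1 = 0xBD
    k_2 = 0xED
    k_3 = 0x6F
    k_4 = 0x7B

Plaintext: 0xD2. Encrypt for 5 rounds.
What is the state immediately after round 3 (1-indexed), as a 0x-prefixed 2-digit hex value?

s_0 = plaintext = 0xD2
s_1 = Round(s_0, k_0) = 0x2A
s_2 = Round(s_1, k_1) = 0xA7
s_3 = Round(s_2, k_2) = 0x75
s_4 = Round(s_3, k_3) = 0x58
s_5 = Round(s_4, k_4) = 0x88

0x75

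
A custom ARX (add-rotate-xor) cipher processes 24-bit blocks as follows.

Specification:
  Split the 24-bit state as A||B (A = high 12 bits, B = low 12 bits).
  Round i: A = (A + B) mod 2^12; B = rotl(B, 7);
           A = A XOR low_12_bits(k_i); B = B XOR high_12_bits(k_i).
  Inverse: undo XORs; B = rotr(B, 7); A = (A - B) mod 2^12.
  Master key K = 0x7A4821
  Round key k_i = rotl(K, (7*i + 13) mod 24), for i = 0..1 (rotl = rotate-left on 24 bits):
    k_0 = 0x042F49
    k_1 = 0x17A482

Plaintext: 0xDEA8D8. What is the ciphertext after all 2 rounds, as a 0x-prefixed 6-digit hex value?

0x10D31A

s_0 = plaintext = 0xDEA8D8
s_1 = Round(s_0, k_0) = 0x98BC04
s_2 = Round(s_1, k_1) = 0x10D31A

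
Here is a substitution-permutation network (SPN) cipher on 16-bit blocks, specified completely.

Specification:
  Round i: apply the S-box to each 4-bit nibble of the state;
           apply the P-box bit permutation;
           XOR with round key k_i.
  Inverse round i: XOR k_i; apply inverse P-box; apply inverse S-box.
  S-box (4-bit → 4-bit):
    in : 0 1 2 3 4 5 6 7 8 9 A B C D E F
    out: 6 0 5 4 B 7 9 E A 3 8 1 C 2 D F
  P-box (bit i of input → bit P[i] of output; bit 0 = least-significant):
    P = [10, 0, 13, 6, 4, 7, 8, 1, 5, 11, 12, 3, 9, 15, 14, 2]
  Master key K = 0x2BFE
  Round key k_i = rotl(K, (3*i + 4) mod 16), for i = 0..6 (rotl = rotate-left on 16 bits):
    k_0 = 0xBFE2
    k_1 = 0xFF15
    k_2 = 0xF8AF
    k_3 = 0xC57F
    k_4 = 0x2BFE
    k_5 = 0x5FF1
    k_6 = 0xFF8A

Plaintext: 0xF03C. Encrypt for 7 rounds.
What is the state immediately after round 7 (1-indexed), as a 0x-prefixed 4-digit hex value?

0x8054

s_0 = plaintext = 0xF03C
s_1 = Round(s_0, k_0) = 0x44A6
s_2 = Round(s_1, k_1) = 0x717B
s_3 = Round(s_2, k_2) = 0x3D29
s_4 = Round(s_3, k_3) = 0x886E
s_5 = Round(s_4, k_4) = 0x87A0
s_6 = Round(s_5, k_5) = 0xE7FE
s_7 = Round(s_6, k_6) = 0x8054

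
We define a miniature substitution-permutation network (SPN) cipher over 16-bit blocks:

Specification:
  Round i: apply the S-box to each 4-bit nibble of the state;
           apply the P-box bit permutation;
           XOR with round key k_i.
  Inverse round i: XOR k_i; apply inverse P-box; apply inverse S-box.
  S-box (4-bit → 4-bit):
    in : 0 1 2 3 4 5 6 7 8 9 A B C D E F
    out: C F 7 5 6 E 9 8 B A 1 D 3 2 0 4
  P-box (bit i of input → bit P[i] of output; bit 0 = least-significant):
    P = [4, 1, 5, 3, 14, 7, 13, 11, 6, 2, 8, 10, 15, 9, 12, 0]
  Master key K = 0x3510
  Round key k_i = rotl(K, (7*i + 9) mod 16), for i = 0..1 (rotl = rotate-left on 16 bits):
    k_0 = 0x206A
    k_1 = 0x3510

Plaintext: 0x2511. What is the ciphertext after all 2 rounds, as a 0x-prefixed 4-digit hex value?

s_0 = plaintext = 0x2511
s_1 = Round(s_0, k_0) = 0xDFD4
s_2 = Round(s_1, k_1) = 0x36B2

0x36B2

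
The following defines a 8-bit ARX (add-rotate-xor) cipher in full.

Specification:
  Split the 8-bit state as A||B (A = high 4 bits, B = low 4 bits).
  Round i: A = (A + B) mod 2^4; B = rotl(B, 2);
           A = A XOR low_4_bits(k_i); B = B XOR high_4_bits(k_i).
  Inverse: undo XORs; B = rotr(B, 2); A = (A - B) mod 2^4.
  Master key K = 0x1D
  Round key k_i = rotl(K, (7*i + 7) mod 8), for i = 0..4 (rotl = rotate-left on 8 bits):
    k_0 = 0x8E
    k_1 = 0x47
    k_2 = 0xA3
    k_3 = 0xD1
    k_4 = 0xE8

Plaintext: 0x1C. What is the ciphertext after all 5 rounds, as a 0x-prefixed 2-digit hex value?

s_0 = plaintext = 0x1C
s_1 = Round(s_0, k_0) = 0x3B
s_2 = Round(s_1, k_1) = 0x9A
s_3 = Round(s_2, k_2) = 0x00
s_4 = Round(s_3, k_3) = 0x1D
s_5 = Round(s_4, k_4) = 0x69

0x69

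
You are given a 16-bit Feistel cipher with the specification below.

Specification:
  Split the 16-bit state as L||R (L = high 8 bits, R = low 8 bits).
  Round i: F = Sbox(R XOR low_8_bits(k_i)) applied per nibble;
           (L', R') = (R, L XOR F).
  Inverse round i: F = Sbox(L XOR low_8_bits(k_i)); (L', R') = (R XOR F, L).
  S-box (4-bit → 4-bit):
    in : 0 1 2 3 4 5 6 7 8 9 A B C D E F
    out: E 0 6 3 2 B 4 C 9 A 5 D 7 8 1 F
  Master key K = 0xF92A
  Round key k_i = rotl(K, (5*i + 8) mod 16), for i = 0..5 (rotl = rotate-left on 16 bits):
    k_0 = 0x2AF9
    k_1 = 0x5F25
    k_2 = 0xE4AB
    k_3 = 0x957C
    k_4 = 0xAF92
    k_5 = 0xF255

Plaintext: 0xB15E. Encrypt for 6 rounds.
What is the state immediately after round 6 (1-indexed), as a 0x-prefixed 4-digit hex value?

s_0 = plaintext = 0xB15E
s_1 = Round(s_0, k_0) = 0x5EED
s_2 = Round(s_1, k_1) = 0xED27
s_3 = Round(s_2, k_2) = 0x277A
s_4 = Round(s_3, k_3) = 0x7AC3
s_5 = Round(s_4, k_4) = 0xC3CA
s_6 = Round(s_5, k_5) = 0xCA6C

0xCA6C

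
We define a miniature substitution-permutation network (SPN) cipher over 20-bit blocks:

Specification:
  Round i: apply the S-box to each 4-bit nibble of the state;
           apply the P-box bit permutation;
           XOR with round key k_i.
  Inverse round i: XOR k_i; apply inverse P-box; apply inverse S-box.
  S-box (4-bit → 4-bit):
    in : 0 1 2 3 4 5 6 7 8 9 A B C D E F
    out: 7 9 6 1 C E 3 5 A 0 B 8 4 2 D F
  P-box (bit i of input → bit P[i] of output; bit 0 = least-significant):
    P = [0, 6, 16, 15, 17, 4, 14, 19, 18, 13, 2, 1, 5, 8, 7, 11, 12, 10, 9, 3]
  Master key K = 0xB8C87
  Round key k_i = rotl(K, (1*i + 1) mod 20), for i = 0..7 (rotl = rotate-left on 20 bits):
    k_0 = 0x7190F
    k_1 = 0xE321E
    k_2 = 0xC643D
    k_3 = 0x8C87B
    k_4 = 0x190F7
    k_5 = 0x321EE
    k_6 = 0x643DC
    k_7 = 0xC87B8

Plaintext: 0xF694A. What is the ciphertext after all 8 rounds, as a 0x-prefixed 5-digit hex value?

0x86F3D

s_0 = plaintext = 0xF694A
s_1 = Round(s_0, k_0) = 0xFCE66
s_2 = Round(s_1, k_1) = 0x824C1
s_3 = Round(s_2, k_2) = 0xCA1B2
s_4 = Round(s_3, k_3) = 0x5C319
s_5 = Round(s_4, k_4) = 0xF967F
s_6 = Round(s_5, k_5) = 0x4D7A7
s_7 = Round(s_6, k_6) = 0x940C1
s_8 = Round(s_7, k_7) = 0x86F3D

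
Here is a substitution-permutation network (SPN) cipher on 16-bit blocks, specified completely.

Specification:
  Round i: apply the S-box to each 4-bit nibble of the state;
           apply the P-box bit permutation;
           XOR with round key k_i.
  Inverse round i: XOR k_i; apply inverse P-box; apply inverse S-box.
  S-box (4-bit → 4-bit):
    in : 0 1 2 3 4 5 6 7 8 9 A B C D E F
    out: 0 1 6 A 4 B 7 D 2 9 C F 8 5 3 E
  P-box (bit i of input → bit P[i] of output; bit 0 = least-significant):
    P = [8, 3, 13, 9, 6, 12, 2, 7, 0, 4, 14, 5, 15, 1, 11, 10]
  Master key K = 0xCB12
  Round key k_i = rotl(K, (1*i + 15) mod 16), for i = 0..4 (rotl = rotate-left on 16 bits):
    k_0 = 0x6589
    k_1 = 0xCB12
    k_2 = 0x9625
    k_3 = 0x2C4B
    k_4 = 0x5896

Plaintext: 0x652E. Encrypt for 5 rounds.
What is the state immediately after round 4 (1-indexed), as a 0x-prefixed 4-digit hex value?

0x1897

s_0 = plaintext = 0x652E
s_1 = Round(s_0, k_0) = 0xFCB6
s_2 = Round(s_1, k_1) = 0xF6FC
s_3 = Round(s_2, k_2) = 0xC8B2
s_4 = Round(s_3, k_3) = 0x1897
s_5 = Round(s_4, k_4) = 0xFB46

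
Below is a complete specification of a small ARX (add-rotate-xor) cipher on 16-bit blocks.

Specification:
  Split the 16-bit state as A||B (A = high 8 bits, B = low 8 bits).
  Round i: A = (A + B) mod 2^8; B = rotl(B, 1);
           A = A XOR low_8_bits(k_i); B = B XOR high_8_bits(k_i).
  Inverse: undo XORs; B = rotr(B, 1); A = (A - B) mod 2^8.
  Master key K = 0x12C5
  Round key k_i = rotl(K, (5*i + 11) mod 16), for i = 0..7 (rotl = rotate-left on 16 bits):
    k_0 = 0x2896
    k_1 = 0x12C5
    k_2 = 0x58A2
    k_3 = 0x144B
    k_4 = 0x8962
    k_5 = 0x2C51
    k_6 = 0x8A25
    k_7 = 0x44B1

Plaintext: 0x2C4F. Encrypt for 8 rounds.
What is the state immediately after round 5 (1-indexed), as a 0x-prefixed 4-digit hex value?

s_0 = plaintext = 0x2C4F
s_1 = Round(s_0, k_0) = 0xEDB6
s_2 = Round(s_1, k_1) = 0x667F
s_3 = Round(s_2, k_2) = 0x47A6
s_4 = Round(s_3, k_3) = 0xA659
s_5 = Round(s_4, k_4) = 0x9D3B
s_6 = Round(s_5, k_5) = 0x895A
s_7 = Round(s_6, k_6) = 0xC63E
s_8 = Round(s_7, k_7) = 0xB538

0x9D3B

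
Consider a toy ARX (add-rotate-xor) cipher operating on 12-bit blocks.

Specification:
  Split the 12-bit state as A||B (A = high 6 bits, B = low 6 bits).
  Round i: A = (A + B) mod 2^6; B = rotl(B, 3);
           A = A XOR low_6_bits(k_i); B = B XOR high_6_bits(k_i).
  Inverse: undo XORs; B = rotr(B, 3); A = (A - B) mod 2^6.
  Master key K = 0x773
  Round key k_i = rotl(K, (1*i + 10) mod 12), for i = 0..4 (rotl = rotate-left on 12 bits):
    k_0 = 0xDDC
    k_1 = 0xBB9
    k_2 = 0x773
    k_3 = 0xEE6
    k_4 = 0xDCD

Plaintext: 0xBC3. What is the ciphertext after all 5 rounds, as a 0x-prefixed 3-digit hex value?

s_0 = plaintext = 0xBC3
s_1 = Round(s_0, k_0) = 0xBAF
s_2 = Round(s_1, k_1) = 0x913
s_3 = Round(s_2, k_2) = 0x107
s_4 = Round(s_3, k_3) = 0xB43
s_5 = Round(s_4, k_4) = 0xF6F

0xF6F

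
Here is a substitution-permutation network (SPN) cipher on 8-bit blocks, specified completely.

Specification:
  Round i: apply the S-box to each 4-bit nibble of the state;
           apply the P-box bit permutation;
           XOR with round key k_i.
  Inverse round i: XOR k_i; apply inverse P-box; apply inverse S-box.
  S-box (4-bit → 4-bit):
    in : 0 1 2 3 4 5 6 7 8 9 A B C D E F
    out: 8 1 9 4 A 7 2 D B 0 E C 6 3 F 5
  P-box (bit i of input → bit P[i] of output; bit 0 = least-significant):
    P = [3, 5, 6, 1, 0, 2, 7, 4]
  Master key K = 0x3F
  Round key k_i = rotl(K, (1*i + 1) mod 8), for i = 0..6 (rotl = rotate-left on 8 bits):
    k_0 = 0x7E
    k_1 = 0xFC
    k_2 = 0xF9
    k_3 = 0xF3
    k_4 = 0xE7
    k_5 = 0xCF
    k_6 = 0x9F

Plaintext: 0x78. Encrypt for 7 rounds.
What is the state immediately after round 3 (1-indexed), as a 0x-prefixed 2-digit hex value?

0xFA

s_0 = plaintext = 0x78
s_1 = Round(s_0, k_0) = 0xC5
s_2 = Round(s_1, k_1) = 0x10
s_3 = Round(s_2, k_2) = 0xFA
s_4 = Round(s_3, k_3) = 0x10
s_5 = Round(s_4, k_4) = 0xE4
s_6 = Round(s_5, k_5) = 0x78
s_7 = Round(s_6, k_6) = 0x24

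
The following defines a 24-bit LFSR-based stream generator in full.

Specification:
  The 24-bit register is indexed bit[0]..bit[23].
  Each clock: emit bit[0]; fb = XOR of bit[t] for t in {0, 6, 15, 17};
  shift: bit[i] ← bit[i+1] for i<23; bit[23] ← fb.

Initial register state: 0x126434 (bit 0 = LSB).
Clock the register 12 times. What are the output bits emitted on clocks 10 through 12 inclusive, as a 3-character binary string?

reg_0 = 0x126434
clock 1: out=0, reg = 0x89321A
clock 2: out=0, reg = 0x44990D
clock 3: out=1, reg = 0x224C86
clock 4: out=0, reg = 0x912643
clock 5: out=1, reg = 0x489321
clock 6: out=1, reg = 0x244990
clock 7: out=0, reg = 0x1224C8
clock 8: out=0, reg = 0x091264
clock 9: out=0, reg = 0x848932
clock 10: out=0, reg = 0xC24499
clock 11: out=1, reg = 0x61224C
clock 12: out=0, reg = 0xB09126

010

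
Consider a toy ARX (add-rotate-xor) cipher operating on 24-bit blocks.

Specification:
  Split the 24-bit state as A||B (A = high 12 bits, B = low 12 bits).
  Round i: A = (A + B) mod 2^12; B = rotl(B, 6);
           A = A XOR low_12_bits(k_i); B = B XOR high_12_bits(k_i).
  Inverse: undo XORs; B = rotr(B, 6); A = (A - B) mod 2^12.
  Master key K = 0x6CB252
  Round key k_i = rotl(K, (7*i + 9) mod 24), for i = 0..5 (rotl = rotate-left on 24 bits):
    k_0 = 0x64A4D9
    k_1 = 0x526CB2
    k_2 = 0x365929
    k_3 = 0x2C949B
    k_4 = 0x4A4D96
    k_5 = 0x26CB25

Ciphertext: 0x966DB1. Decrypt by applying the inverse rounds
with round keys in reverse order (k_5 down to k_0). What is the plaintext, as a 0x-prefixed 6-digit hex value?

s_0 = ciphertext = 0x966DB1
s_1 = InvRound(s_0, k_5) = 0xAC477F
s_2 = InvRound(s_1, k_4) = 0x0836CF
s_3 = InvRound(s_2, k_3) = 0x288190
s_4 = InvRound(s_3, k_2) = 0xE56D4B
s_5 = InvRound(s_4, k_1) = 0x783B61
s_6 = InvRound(s_5, k_0) = 0x866AF4

0x866AF4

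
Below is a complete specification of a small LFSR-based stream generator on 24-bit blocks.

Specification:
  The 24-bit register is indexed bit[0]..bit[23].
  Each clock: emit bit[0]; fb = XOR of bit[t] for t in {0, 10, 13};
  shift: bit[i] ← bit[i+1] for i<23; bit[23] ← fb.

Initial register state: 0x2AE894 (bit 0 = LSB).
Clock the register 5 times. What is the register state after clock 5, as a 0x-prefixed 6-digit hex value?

reg_0 = 0x2AE894
clock 1: out=0, reg = 0x95744A
clock 2: out=0, reg = 0x4ABA25
clock 3: out=1, reg = 0x255D12
clock 4: out=0, reg = 0x92AE89
clock 5: out=1, reg = 0xC95744

0xC95744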